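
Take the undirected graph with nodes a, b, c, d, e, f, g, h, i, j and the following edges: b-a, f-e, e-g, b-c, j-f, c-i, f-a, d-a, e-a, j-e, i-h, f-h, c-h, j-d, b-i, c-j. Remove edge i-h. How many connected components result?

i and h are still connected via i-c-h, so the component count stays at 1.

1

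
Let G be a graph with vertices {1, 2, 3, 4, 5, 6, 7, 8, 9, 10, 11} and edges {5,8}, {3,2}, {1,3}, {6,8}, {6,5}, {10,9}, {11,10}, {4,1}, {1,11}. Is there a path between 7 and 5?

No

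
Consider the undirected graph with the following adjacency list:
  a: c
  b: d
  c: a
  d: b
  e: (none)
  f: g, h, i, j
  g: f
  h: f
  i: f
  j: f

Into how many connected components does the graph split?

4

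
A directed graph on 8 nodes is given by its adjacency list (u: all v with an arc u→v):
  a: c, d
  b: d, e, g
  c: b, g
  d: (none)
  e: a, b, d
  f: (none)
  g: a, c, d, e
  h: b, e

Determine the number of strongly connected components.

{a, b, c, e, g} are all mutually reachable — one SCC of size 5.
{d} is an SCC by itself.
{h} is an SCC by itself.
{f} is an SCC by itself.
That gives 4 strongly connected components.

4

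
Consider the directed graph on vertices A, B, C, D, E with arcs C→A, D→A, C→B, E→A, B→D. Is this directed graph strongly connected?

There is no directed path from D to E, so the graph is not strongly connected.

No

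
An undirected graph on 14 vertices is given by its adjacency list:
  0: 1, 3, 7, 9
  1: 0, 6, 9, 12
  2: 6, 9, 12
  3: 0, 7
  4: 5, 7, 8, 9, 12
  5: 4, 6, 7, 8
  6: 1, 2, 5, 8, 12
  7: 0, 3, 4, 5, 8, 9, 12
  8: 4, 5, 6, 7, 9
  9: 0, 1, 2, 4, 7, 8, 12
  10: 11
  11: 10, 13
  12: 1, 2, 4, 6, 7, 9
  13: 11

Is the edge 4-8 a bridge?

No

After removing 4-8, the path 4-5-8 still connects them, so the edge is not a bridge.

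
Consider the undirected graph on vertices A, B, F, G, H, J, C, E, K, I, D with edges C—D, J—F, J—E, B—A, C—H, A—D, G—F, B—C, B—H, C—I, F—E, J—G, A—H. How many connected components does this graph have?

K is isolated — a component by itself.
Starting from E we can reach E, F, G, J. That is one component of size 4.
Starting from A we can reach A, B, C, D, H, I. That is one component of size 6.
Total: 3 components.

3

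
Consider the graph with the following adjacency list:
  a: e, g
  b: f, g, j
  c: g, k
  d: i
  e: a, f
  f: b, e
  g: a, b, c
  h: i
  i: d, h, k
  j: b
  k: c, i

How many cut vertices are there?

Removing b increases the component count from 1 to 2, so b is a cut vertex.
Removing c increases the component count from 1 to 2, so c is a cut vertex.
Removing g increases the component count from 1 to 2, so g is a cut vertex.
Likewise i, k are cut vertices.
By contrast removing e leaves 1 component; it is not a cut vertex. No other vertex is a cut vertex either.

5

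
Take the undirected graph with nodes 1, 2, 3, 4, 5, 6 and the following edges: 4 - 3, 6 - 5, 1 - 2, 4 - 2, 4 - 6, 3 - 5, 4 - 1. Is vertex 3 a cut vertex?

No

Deleting 3 leaves 1 component (was 1) (its neighbors 4, 5 remain connected to each other), so 3 is not a cut vertex.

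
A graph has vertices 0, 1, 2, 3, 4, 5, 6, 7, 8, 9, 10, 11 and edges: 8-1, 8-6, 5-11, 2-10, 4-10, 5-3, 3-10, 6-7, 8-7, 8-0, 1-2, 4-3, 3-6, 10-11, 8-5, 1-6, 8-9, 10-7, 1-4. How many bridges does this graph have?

The edges on the cycle 8-5-3-4-1-8 are not bridges since each lies on that cycle.
But removing 9-8 disconnects 9 from 8; removing 8-0 disconnects 8 from 0 — these are bridges.
That makes 2 bridges.

2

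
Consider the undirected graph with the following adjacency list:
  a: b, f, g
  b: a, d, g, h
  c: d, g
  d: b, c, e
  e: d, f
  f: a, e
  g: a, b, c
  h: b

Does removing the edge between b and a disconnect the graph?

No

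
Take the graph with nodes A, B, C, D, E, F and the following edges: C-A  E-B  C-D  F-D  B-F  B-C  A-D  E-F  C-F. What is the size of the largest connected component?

Starting from A we can reach A, B, C, D, E, F. That is one component of size 6.
The largest has 6 vertices.

6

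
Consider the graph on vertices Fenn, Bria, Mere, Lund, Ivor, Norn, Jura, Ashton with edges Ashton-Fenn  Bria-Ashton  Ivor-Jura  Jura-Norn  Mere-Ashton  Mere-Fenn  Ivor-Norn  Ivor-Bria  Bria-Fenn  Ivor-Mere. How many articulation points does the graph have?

Removing Ivor increases the component count from 2 to 3, so Ivor is a cut vertex.
By contrast removing Norn leaves 2 components; it is not a cut vertex. No other vertex is a cut vertex either.

1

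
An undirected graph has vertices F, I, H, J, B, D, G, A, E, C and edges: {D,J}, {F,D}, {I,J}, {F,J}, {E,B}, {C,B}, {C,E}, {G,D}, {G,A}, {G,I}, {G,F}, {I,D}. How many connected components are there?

H is isolated — a component by itself.
Starting from B we can reach B, C, E. That is one component of size 3.
Starting from A we can reach A, D, F, G, I, J. That is one component of size 6.
Total: 3 components.

3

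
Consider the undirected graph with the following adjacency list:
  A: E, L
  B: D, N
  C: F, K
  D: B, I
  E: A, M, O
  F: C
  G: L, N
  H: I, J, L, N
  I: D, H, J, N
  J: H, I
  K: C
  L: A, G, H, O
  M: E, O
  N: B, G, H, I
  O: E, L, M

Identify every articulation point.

Removing C increases the component count from 2 to 3, so C is a cut vertex.
Removing L increases the component count from 2 to 3, so L is a cut vertex.
By contrast removing J leaves 2 components; it is not a cut vertex. No other vertex is a cut vertex either.

C, L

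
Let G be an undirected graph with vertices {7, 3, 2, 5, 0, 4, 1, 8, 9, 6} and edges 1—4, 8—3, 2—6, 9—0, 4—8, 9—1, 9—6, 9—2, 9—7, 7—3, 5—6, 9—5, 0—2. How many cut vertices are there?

1

Removing 9 increases the component count from 1 to 2, so 9 is a cut vertex.
By contrast removing 7 leaves 1 component; it is not a cut vertex. No other vertex is a cut vertex either.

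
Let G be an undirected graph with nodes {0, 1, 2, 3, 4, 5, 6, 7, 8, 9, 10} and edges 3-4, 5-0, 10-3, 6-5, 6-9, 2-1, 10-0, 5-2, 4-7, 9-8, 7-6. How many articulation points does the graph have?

Removing 2 increases the component count from 1 to 2, so 2 is a cut vertex.
Removing 5 increases the component count from 1 to 2, so 5 is a cut vertex.
Removing 6 increases the component count from 1 to 2, so 6 is a cut vertex.
Likewise 9 is a cut vertex.
By contrast removing 1 leaves 1 component; it is not a cut vertex. No other vertex is a cut vertex either.

4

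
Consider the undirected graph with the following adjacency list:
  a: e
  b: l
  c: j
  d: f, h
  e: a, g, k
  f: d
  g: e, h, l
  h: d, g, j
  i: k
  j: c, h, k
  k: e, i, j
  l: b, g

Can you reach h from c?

Yes

From c we can reach a, b, c, d, e, f, g, h, i, j, k, l, which includes h.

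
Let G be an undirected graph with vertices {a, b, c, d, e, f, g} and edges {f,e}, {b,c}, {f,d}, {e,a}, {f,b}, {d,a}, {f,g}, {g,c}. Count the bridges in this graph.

0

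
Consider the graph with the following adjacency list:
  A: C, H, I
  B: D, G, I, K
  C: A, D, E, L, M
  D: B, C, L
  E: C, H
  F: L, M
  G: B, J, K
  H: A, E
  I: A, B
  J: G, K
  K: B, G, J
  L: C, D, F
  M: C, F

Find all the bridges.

none

The edges on the cycle A-H-E-C-A are not bridges since each lies on that cycle.
Every edge lies on some cycle, so there are no bridges.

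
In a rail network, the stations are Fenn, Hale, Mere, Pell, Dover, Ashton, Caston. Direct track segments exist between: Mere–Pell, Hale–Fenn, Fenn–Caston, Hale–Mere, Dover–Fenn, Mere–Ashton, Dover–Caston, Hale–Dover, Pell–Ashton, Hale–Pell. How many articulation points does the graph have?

1

Removing Hale increases the component count from 1 to 2, so Hale is a cut vertex.
By contrast removing Caston leaves 1 component; it is not a cut vertex. No other vertex is a cut vertex either.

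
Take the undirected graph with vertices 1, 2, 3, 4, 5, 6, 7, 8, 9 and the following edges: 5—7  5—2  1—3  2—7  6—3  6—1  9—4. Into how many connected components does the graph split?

4

8 is isolated — a component by itself.
Starting from 4 we can reach 4, 9. That is one component of size 2.
Starting from 2 we can reach 2, 5, 7. That is one component of size 3.
Starting from 1 we can reach 1, 3, 6. That is one component of size 3.
Total: 4 components.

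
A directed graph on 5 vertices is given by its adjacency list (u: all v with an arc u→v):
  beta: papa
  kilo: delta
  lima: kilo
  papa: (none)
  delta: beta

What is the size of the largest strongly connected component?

1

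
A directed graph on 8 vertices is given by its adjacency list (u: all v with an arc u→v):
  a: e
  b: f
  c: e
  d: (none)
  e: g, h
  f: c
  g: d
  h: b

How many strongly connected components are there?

4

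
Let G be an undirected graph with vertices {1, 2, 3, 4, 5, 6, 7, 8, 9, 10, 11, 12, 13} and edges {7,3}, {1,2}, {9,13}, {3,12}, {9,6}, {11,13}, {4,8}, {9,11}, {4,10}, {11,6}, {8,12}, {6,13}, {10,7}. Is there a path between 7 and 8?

Yes

From 7 we can reach 3, 4, 7, 8, 10, 12, which includes 8.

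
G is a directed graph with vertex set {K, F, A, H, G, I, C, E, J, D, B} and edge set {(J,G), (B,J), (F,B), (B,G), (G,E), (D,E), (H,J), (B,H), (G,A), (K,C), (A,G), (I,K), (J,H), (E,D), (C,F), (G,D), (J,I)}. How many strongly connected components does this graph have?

{B, C, F, H, I, J, K} are all mutually reachable — one SCC of size 7.
{A, G} are all mutually reachable — one SCC of size 2.
{D, E} are all mutually reachable — one SCC of size 2.
That gives 3 strongly connected components.

3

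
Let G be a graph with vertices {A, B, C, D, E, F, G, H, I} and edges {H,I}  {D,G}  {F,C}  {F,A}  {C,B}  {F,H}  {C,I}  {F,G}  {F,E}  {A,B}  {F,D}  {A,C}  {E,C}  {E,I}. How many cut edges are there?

0

The edges on the cycle F-D-G-F are not bridges since each lies on that cycle.
Every edge lies on some cycle, so there are no bridges.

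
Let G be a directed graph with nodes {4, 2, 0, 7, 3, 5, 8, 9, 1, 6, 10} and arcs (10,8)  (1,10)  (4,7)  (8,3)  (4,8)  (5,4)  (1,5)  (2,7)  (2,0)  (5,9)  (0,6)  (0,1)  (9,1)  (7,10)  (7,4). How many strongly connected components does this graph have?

8

{1, 5, 9} are all mutually reachable — one SCC of size 3.
{4, 7} are all mutually reachable — one SCC of size 2.
{2} is an SCC by itself.
{8} is an SCC by itself.
{10} is an SCC by itself.
(and 3 more singleton SCCs)
That gives 8 strongly connected components.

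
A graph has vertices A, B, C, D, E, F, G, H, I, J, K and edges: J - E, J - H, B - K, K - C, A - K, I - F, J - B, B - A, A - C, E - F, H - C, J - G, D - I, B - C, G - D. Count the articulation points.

1

Removing J increases the component count from 1 to 2, so J is a cut vertex.
By contrast removing K leaves 1 component; it is not a cut vertex. No other vertex is a cut vertex either.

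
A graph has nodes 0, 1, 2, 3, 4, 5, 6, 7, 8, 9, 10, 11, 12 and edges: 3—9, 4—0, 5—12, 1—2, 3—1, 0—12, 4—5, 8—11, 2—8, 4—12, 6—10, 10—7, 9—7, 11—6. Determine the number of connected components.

Starting from 0 we can reach 0, 4, 5, 12. That is one component of size 4.
Starting from 1 we can reach 1, 2, 3, 6, 7, 8, 9, 10, 11. That is one component of size 9.
Total: 2 components.

2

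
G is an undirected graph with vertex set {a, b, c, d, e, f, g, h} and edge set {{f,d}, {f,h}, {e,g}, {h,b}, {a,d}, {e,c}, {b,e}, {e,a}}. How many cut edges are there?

The edges on the cycle f-h-b-e-a-d-f are not bridges since each lies on that cycle.
But removing e—g disconnects e from g; removing e—c disconnects e from c — these are bridges.
That makes 2 bridges.

2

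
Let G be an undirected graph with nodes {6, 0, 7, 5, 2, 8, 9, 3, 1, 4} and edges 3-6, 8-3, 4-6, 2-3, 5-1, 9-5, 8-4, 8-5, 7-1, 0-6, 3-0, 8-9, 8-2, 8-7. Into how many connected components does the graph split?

Starting from 0 we can reach 0, 1, 2, 3, 4, 5, 6, 7, 8, 9. That is one component of size 10.
Total: 1 component.

1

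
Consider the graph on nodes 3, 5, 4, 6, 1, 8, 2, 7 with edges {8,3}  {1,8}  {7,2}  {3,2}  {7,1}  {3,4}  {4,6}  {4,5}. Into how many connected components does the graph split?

1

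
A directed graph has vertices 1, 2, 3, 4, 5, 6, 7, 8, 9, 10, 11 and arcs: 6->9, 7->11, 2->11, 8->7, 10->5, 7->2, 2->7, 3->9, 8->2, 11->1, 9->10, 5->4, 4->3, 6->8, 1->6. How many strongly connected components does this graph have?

{1, 2, 6, 7, 8, 11} are all mutually reachable — one SCC of size 6.
{3, 4, 5, 9, 10} are all mutually reachable — one SCC of size 5.
That gives 2 strongly connected components.

2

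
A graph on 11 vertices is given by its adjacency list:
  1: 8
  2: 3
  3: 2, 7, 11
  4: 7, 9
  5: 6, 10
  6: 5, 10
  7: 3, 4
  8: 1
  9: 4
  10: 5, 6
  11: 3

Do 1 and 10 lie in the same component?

The component containing 1 is {1, 8}, and 10 is not in it.

No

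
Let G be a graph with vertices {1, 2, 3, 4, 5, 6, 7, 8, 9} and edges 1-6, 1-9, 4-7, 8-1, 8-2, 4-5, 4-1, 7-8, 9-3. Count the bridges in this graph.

The edges on the cycle 4-7-8-1-4 are not bridges since each lies on that cycle.
But removing 1-9 disconnects 1 from 9; removing 2-8 disconnects 2 from 8; removing 9-3 disconnects 9 from 3; removing 1-6 disconnects 1 from 6 — these are bridges.
In total 5 edges are bridges.

5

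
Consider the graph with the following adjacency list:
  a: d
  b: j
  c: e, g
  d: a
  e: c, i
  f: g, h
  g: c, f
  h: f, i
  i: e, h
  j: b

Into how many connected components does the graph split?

3

Starting from b we can reach b, j. That is one component of size 2.
Starting from a we can reach a, d. That is one component of size 2.
Starting from c we can reach c, e, f, g, h, i. That is one component of size 6.
Total: 3 components.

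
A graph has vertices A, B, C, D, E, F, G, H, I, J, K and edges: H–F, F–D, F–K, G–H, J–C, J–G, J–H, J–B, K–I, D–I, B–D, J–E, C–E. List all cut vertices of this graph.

J

Removing J increases the component count from 2 to 3, so J is a cut vertex.
By contrast removing D leaves 2 components; it is not a cut vertex. No other vertex is a cut vertex either.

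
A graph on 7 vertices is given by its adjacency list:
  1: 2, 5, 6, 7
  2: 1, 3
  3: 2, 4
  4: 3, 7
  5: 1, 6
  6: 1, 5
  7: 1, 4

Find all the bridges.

The edges on the cycle 1-6-5-1 are not bridges since each lies on that cycle.
Every edge lies on some cycle, so there are no bridges.

none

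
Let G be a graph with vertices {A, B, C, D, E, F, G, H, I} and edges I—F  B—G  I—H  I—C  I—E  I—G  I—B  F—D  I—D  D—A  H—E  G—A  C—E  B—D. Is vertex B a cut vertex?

No

Deleting B leaves 1 component (was 1) (its neighbors D, G, I remain connected to each other), so B is not a cut vertex.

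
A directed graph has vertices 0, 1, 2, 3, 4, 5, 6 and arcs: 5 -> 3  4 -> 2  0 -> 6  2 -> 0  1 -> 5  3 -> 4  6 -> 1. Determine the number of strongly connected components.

{0, 1, 2, 3, 4, 5, 6} are all mutually reachable — one SCC of size 7.
That gives 1 strongly connected component.

1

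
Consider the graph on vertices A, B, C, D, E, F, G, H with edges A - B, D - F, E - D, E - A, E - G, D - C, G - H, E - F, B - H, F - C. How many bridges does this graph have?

The edges on the cycle E-D-C-F-E are not bridges since each lies on that cycle.
Every edge lies on some cycle, so there are no bridges.

0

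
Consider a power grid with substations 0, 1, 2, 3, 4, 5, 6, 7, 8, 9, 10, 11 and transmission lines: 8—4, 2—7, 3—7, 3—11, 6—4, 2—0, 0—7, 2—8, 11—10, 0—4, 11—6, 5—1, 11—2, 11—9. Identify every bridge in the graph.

1-5, 10-11, 11-9

The edges on the cycle 2-8-4-0-2 are not bridges since each lies on that cycle.
But removing 9—11 disconnects 9 from 11; removing 5—1 disconnects 5 from 1; removing 10—11 disconnects 10 from 11 — these are bridges.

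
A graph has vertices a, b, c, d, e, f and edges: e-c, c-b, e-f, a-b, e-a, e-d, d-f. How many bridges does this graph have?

0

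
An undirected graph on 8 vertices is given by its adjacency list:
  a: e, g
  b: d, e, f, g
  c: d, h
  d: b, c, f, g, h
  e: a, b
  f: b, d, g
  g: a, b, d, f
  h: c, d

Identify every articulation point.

Removing d increases the component count from 1 to 2, so d is a cut vertex.
By contrast removing f leaves 1 component; it is not a cut vertex. No other vertex is a cut vertex either.

d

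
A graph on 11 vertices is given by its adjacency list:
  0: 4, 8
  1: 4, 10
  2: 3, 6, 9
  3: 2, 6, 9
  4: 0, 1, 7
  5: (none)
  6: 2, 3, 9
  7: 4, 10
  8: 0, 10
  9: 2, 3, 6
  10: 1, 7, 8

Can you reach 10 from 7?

Yes

From 7 we can reach 0, 1, 4, 7, 8, 10, which includes 10.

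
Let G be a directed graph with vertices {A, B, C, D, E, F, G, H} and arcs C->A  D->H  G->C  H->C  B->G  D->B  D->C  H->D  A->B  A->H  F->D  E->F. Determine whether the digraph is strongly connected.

No

There is no directed path from B to F, so the graph is not strongly connected.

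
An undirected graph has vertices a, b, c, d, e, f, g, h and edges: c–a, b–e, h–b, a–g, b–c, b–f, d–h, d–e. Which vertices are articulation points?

a, b, c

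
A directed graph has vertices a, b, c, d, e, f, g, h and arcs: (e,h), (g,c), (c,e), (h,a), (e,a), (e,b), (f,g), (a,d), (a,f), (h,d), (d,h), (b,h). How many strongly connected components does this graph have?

{a, b, c, d, e, f, g, h} are all mutually reachable — one SCC of size 8.
That gives 1 strongly connected component.

1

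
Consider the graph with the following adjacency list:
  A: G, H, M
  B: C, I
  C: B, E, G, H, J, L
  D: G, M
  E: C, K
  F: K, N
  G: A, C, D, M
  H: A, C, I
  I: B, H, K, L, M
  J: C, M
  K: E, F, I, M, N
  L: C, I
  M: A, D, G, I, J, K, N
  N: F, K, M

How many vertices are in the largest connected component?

14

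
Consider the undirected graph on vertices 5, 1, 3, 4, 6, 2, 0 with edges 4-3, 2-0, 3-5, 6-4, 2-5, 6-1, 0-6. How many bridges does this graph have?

The edges on the cycle 2-0-6-4-3-5-2 are not bridges since each lies on that cycle.
But removing 6-1 disconnects 6 from 1 — this is a bridge.

1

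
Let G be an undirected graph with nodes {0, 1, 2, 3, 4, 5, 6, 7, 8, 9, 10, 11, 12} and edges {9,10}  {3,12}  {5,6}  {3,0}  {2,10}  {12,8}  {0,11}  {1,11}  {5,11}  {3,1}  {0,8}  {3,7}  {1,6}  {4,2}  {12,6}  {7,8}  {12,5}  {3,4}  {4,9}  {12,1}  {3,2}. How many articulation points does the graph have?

Removing 3 increases the component count from 1 to 2, so 3 is a cut vertex.
By contrast removing 9 leaves 1 component; it is not a cut vertex. No other vertex is a cut vertex either.

1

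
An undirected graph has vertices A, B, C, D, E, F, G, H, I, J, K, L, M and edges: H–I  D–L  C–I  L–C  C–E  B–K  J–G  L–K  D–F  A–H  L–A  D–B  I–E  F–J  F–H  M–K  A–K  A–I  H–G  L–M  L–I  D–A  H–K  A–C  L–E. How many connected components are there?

Starting from A we can reach A, B, C, D, E, F, G, H, I, J, K, L, M. That is one component of size 13.
Total: 1 component.

1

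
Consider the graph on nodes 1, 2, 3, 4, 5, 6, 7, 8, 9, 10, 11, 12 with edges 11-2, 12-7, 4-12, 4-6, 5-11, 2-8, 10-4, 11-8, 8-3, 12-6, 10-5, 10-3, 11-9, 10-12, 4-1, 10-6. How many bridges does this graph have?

3

The edges on the cycle 10-5-11-2-8-3-10 are not bridges since each lies on that cycle.
But removing 12-7 disconnects 12 from 7; removing 1-4 disconnects 1 from 4; removing 11-9 disconnects 11 from 9 — these are bridges.
That makes 3 bridges.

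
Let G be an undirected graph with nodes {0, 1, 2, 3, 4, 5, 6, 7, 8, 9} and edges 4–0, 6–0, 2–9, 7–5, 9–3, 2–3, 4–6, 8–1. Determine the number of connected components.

Starting from 1 we can reach 1, 8. That is one component of size 2.
Starting from 5 we can reach 5, 7. That is one component of size 2.
Starting from 0 we can reach 0, 4, 6. That is one component of size 3.
Starting from 2 we can reach 2, 3, 9. That is one component of size 3.
Total: 4 components.

4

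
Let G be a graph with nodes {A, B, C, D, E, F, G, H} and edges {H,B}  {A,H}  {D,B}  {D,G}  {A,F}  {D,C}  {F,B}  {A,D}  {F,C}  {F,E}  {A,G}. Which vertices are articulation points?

F

Removing F increases the component count from 1 to 2, so F is a cut vertex.
By contrast removing D leaves 1 component; it is not a cut vertex. No other vertex is a cut vertex either.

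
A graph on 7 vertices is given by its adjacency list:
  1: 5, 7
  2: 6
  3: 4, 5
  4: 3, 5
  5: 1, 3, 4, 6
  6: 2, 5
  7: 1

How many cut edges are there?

The edges on the cycle 5-4-3-5 are not bridges since each lies on that cycle.
But removing 5-6 disconnects 5 from 6; removing 1-5 disconnects 1 from 5; removing 2-6 disconnects 2 from 6; removing 1-7 disconnects 1 from 7 — these are bridges.
That makes 4 bridges.

4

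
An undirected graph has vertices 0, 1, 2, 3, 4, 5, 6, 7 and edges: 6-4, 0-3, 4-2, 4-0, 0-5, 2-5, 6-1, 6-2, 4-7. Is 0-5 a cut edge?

No

After removing 0-5, the path 0-4-2-5 still connects them, so the edge is not a bridge.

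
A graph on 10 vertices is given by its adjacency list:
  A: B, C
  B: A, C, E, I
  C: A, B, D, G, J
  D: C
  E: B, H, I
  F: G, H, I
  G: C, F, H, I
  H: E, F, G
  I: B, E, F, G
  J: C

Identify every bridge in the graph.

C-D, C-J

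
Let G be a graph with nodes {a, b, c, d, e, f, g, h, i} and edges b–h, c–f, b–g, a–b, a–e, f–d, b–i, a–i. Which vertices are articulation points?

Removing a increases the component count from 2 to 3, so a is a cut vertex.
Removing b increases the component count from 2 to 4, so b is a cut vertex.
Removing f increases the component count from 2 to 3, so f is a cut vertex.
By contrast removing g leaves 2 components; it is not a cut vertex. No other vertex is a cut vertex either.

a, b, f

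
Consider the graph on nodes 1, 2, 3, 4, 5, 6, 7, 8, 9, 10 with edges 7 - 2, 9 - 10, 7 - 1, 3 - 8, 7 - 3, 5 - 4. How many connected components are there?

6 is isolated — a component by itself.
Starting from 9 we can reach 9, 10. That is one component of size 2.
Starting from 4 we can reach 4, 5. That is one component of size 2.
Starting from 1 we can reach 1, 2, 3, 7, 8. That is one component of size 5.
Total: 4 components.

4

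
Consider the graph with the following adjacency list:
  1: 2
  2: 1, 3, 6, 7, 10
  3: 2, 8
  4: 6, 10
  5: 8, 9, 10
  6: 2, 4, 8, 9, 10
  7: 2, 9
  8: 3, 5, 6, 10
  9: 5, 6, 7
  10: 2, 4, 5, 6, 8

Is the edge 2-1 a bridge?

Yes

Removing 2-1 leaves no path between 2 and 1: the component count goes from 1 to 2. So it is a bridge.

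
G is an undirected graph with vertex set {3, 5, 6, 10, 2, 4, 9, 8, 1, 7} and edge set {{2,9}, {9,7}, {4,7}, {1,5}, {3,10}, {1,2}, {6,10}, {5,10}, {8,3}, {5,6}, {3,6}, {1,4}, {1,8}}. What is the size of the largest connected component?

10

Starting from 1 we can reach 1, 2, 3, 4, 5, 6, 7, 8, 9, 10. That is one component of size 10.
The largest has 10 vertices.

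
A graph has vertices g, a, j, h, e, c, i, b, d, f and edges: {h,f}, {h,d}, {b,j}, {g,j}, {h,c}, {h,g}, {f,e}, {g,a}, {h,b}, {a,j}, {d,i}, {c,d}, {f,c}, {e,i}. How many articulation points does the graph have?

1

Removing h increases the component count from 1 to 2, so h is a cut vertex.
By contrast removing e leaves 1 component; it is not a cut vertex. No other vertex is a cut vertex either.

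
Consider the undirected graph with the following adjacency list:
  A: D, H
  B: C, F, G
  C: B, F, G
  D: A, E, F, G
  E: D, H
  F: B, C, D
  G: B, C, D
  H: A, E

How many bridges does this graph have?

0

The edges on the cycle G-B-C-G are not bridges since each lies on that cycle.
Every edge lies on some cycle, so there are no bridges.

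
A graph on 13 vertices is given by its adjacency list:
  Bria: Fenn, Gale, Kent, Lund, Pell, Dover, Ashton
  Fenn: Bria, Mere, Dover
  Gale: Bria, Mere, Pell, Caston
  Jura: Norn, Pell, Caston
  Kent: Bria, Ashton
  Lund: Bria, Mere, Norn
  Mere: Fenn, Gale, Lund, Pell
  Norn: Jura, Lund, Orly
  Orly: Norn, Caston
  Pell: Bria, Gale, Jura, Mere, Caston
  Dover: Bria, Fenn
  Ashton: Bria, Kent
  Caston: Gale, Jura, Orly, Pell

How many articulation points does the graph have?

Removing Bria increases the component count from 1 to 2, so Bria is a cut vertex.
By contrast removing Kent leaves 1 component; it is not a cut vertex. No other vertex is a cut vertex either.

1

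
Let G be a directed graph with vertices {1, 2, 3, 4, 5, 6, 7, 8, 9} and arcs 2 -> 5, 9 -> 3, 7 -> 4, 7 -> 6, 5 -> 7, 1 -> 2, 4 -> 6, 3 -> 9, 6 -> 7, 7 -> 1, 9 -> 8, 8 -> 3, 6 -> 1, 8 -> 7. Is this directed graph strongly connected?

No

There is no directed path from 1 to 9, so the graph is not strongly connected.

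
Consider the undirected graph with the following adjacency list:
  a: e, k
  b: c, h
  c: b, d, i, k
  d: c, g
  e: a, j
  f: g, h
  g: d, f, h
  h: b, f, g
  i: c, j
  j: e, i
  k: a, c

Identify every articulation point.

c

Removing c increases the component count from 1 to 2, so c is a cut vertex.
By contrast removing i leaves 1 component; it is not a cut vertex. No other vertex is a cut vertex either.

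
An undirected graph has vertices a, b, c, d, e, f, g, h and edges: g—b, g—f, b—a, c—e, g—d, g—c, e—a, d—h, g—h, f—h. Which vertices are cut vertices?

g

Removing g increases the component count from 1 to 2, so g is a cut vertex.
By contrast removing f leaves 1 component; it is not a cut vertex. No other vertex is a cut vertex either.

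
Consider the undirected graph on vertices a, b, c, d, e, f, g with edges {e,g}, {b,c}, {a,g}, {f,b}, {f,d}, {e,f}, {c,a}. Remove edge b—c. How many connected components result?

1

b and c are still connected via b-f-e-g-a-c, so the component count stays at 1.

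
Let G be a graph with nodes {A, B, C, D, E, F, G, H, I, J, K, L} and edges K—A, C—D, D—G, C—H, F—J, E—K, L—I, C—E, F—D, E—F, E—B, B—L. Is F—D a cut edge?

After removing F—D, the path F-E-C-D still connects them, so the edge is not a bridge.

No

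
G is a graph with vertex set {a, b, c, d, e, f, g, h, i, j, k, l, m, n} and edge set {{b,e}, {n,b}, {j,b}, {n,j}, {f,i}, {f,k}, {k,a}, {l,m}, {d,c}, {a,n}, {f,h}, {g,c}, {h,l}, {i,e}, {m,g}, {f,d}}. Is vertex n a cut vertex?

No

Deleting n leaves 1 component (was 1) (its neighbors a, b, j remain connected to each other), so n is not a cut vertex.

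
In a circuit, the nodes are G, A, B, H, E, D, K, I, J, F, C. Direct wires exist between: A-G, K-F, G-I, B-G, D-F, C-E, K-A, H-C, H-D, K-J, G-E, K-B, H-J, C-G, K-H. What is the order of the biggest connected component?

11

Starting from A we can reach A, B, C, D, E, F, G, H, I, J, K. That is one component of size 11.
The largest has 11 vertices.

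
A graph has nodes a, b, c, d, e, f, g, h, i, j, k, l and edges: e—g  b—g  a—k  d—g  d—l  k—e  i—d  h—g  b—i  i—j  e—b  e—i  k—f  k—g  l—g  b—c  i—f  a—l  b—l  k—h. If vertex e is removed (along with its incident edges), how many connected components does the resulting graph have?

With e gone, the remaining components are: {a, b, c, d, f, g, h, i, j, k, l}.
That is 1 component.

1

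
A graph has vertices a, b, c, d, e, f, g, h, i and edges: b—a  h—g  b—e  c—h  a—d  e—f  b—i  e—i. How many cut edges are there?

The edges on the cycle b-e-i-b are not bridges since each lies on that cycle.
But removing a—d disconnects a from d; removing c—h disconnects c from h; removing b—a disconnects b from a; removing g—h disconnects g from h — these are bridges.
In total 5 edges are bridges.

5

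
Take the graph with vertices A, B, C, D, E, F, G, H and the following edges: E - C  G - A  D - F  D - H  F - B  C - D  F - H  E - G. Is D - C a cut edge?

Removing D - C leaves no path between D and C: the component count goes from 1 to 2. So it is a bridge.

Yes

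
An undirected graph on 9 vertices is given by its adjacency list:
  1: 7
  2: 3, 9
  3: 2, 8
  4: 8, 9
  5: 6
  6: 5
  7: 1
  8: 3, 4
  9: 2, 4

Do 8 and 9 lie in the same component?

Yes

From 8 we can reach 2, 3, 4, 8, 9, which includes 9.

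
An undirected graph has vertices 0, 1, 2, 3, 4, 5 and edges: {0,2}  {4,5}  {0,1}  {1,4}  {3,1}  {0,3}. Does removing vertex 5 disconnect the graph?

No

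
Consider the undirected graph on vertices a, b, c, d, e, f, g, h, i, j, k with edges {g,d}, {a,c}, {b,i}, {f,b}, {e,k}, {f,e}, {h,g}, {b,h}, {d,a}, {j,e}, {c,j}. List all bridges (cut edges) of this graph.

The edges on the cycle f-b-h-g-d-a-c-j-e-f are not bridges since each lies on that cycle.
But removing e–k disconnects e from k; removing b–i disconnects b from i — these are bridges.

b-i, e-k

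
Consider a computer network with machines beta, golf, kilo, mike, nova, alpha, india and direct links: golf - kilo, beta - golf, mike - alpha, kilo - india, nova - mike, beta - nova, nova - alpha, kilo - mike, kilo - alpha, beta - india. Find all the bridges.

The edges on the cycle beta-golf-kilo-mike-nova-beta are not bridges since each lies on that cycle.
Every edge lies on some cycle, so there are no bridges.

none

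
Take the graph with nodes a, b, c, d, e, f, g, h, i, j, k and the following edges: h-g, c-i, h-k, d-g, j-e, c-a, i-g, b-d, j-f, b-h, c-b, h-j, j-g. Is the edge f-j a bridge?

Yes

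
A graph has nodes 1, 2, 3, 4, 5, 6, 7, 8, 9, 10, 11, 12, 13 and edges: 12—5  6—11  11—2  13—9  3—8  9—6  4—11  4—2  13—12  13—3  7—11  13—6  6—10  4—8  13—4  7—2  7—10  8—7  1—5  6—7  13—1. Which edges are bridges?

none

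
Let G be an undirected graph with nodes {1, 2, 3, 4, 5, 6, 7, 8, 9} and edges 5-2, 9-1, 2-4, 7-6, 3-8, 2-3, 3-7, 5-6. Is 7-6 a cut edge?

After removing 7-6, the path 7-3-2-5-6 still connects them, so the edge is not a bridge.

No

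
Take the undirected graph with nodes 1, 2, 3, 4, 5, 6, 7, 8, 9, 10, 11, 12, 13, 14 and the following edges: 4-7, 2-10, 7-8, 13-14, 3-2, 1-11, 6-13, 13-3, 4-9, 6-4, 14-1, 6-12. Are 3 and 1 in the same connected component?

From 3 we can reach 1, 2, 3, 4, 6, 7, 8, 9, 10, 11, 12, 13, 14, which includes 1.

Yes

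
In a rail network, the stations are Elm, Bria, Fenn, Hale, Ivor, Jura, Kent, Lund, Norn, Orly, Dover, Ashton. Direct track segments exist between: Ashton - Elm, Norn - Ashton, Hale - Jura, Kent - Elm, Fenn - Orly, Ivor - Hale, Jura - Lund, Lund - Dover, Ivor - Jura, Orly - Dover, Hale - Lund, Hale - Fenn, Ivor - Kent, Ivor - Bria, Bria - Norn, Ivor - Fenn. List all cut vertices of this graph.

Ivor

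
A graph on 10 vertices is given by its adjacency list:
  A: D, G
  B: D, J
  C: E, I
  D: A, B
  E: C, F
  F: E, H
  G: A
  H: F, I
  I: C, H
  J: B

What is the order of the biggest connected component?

5

Starting from C we can reach C, E, F, H, I. That is one component of size 5.
Starting from A we can reach A, B, D, G, J. That is one component of size 5.
The largest has 5 vertices.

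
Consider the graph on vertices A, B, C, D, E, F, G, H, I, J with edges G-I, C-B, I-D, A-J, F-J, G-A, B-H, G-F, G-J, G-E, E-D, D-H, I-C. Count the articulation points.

Removing G increases the component count from 1 to 2, so G is a cut vertex.
By contrast removing F leaves 1 component; it is not a cut vertex. No other vertex is a cut vertex either.

1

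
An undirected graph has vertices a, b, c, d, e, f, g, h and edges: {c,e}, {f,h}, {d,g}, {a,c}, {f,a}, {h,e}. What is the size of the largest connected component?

b is isolated — a component by itself.
Starting from d we can reach d, g. That is one component of size 2.
Starting from a we can reach a, c, e, f, h. That is one component of size 5.
The largest has 5 vertices.

5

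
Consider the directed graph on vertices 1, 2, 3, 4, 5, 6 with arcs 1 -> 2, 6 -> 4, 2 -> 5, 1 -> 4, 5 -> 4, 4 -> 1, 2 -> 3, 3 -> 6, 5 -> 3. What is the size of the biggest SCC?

{1, 2, 3, 4, 5, 6} are all mutually reachable — one SCC of size 6.
The largest has 6 vertices.

6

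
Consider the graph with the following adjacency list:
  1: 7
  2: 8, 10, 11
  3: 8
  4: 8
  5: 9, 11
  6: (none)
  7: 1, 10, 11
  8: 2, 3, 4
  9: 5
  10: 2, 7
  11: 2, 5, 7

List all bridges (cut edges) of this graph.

1-7, 11-5, 2-8, 3-8, 4-8, 5-9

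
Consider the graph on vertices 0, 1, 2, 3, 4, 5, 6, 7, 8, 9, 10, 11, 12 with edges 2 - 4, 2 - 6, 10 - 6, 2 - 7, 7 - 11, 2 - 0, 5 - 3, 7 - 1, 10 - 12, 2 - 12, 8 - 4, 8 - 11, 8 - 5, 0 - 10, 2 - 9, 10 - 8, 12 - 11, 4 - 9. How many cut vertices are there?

Removing 5 increases the component count from 1 to 2, so 5 is a cut vertex.
Removing 7 increases the component count from 1 to 2, so 7 is a cut vertex.
Removing 8 increases the component count from 1 to 2, so 8 is a cut vertex.
By contrast removing 1 leaves 1 component; it is not a cut vertex. No other vertex is a cut vertex either.

3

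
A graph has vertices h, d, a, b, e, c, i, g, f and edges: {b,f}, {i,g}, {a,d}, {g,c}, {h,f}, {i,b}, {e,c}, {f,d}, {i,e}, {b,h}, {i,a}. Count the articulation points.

1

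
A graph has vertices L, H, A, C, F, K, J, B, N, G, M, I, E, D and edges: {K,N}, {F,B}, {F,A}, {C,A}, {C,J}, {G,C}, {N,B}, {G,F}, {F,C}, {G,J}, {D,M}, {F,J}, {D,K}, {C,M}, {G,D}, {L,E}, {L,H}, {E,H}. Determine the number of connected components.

I is isolated — a component by itself.
Starting from E we can reach E, H, L. That is one component of size 3.
Starting from A we can reach A, B, C, D, F, G, J, K, M, N. That is one component of size 10.
Total: 3 components.

3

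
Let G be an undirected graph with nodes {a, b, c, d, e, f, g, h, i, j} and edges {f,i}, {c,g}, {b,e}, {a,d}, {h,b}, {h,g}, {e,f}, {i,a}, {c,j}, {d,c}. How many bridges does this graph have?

1

The edges on the cycle h-b-e-f-i-a-d-c-g-h are not bridges since each lies on that cycle.
But removing j - c disconnects j from c — this is a bridge.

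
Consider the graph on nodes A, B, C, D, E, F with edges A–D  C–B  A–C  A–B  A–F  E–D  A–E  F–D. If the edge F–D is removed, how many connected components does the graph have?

F and D are still connected via F-A-D, so the component count stays at 1.

1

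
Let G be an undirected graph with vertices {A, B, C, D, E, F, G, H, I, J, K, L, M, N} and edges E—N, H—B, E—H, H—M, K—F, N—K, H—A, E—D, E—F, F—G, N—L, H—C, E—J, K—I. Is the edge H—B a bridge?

Yes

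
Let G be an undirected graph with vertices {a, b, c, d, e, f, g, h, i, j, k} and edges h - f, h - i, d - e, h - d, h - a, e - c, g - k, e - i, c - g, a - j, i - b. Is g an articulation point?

Yes

Deleting g raises the number of components from 1 to 2, so g is a cut vertex.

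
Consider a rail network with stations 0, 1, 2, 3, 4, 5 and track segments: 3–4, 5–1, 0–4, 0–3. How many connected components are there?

3

2 is isolated — a component by itself.
Starting from 1 we can reach 1, 5. That is one component of size 2.
Starting from 0 we can reach 0, 3, 4. That is one component of size 3.
Total: 3 components.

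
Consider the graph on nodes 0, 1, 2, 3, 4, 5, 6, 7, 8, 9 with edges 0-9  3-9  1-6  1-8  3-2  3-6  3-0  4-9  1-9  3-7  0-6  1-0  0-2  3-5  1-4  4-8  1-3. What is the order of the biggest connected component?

Starting from 0 we can reach 0, 1, 2, 3, 4, 5, 6, 7, 8, 9. That is one component of size 10.
The largest has 10 vertices.

10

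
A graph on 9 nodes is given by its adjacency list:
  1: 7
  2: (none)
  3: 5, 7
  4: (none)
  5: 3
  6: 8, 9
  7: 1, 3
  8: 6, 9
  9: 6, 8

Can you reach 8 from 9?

From 9 we can reach 6, 8, 9, which includes 8.

Yes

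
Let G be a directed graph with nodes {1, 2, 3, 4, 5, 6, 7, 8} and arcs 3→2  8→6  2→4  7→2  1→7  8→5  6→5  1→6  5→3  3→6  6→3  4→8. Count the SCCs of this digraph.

{2, 3, 4, 5, 6, 8} are all mutually reachable — one SCC of size 6.
{1} is an SCC by itself.
{7} is an SCC by itself.
That gives 3 strongly connected components.

3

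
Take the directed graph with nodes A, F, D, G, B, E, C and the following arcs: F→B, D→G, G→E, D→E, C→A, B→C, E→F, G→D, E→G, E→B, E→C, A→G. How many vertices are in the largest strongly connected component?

7

{A, B, C, D, E, F, G} are all mutually reachable — one SCC of size 7.
The largest has 7 vertices.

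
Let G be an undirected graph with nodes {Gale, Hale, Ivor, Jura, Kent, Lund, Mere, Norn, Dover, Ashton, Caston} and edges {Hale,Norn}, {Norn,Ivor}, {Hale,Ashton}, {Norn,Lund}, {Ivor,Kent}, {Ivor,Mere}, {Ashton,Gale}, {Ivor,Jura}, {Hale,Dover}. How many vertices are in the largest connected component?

Caston is isolated — a component by itself.
Starting from Gale we can reach Gale, Hale, Ivor, Jura, Kent, Lund, Mere, Norn, Dover, Ashton. That is one component of size 10.
The largest has 10 vertices.

10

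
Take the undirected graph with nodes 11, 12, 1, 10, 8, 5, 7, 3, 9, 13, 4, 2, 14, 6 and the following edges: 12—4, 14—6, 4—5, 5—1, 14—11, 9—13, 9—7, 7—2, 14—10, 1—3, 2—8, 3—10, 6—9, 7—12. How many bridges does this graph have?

4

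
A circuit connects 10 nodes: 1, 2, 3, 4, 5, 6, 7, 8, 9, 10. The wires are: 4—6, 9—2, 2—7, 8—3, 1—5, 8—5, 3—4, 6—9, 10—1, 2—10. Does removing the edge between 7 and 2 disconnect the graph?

Yes

Removing 7—2 leaves no path between 7 and 2: the component count goes from 1 to 2. So it is a bridge.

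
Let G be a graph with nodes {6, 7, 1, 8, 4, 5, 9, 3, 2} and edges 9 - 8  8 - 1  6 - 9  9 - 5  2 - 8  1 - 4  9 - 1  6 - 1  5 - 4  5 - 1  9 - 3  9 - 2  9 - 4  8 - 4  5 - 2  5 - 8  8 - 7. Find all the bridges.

The edges on the cycle 9-5-2-9 are not bridges since each lies on that cycle.
But removing 8 - 7 disconnects 8 from 7; removing 9 - 3 disconnects 9 from 3 — these are bridges.

3-9, 7-8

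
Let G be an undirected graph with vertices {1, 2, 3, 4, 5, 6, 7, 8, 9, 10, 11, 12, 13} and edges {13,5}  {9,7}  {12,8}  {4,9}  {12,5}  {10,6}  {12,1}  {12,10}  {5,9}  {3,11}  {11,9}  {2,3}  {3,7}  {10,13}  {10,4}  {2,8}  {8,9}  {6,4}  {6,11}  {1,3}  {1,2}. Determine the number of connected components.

Starting from 1 we can reach 1, 2, 3, 4, 5, 6, 7, 8, 9, 10, 11, 12, 13. That is one component of size 13.
Total: 1 component.

1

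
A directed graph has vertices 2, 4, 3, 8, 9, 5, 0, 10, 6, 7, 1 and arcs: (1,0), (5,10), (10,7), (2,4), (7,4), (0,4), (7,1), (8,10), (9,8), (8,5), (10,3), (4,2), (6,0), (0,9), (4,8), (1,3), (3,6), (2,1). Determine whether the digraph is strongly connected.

Yes

From 10 we can reach every vertex (0, 1, 2, 3, 4, 5, 6, 7, 8, 9, 10), and every vertex can reach 10 (0, 1, 2, 3, 4, 5, 6, 7, 8, 9, 10). So the whole graph is one strongly connected component.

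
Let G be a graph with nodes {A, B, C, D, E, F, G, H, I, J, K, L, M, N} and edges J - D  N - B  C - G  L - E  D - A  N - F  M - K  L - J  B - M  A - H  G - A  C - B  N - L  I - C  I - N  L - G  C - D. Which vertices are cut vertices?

Removing A increases the component count from 1 to 2, so A is a cut vertex.
Removing B increases the component count from 1 to 2, so B is a cut vertex.
Removing L increases the component count from 1 to 2, so L is a cut vertex.
Likewise M, N are cut vertices.
By contrast removing J leaves 1 component; it is not a cut vertex. No other vertex is a cut vertex either.

A, B, L, M, N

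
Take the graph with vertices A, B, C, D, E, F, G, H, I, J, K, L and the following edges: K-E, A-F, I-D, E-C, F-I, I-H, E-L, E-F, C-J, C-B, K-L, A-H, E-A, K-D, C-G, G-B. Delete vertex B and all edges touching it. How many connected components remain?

With B gone, the remaining components are: {A, C, D, E, F, G, H, I, J, K, L}.
That is 1 component.

1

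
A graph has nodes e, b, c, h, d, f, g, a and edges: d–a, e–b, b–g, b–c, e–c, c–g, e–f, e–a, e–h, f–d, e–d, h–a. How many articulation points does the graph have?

Removing e increases the component count from 1 to 2, so e is a cut vertex.
By contrast removing f leaves 1 component; it is not a cut vertex. No other vertex is a cut vertex either.

1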